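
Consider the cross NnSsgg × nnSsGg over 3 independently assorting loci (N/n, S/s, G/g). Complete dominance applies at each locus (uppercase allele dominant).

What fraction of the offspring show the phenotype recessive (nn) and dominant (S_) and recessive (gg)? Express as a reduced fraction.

NnSsgg gametes: NSg×2, Nsg×2, nSg×2, nsg×2
nnSsGg gametes: nSG×2, nSg×2, nsG×2, nsg×2
NnSsgg×nnSsGg grid (8·8=64): NnSSGg=4 NnSSgg=4 NnSsGg=8 NnSsgg=8 NnssGg=4 Nnssgg=4 nnSSGg=4 nnSSgg=4 nnSsGg=8 nnSsgg=8 nnssGg=4 nnssgg=4
nn S_ gg hits 12/64; gcd=4; 12÷4/64÷4 = 3/16

P(nn S_ gg) = 3/16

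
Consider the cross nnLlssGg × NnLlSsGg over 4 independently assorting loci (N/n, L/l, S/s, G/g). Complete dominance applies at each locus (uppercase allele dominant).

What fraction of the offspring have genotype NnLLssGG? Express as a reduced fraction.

nnLlssGg gametes: nLsG×4, nLsg×4, nlsG×4, nlsg×4
NnLlSsGg gametes: NLSG×1, NLSg×1, NLsG×1, NLsg×1, NlSG×1, NlSg×1, NlsG×1, Nlsg×1, nLSG×1, nLSg×1, nLsG×1, nLsg×1, nlSG×1, nlSg×1, nlsG×1, nlsg×1
nnLlssGg×NnLlSsGg grid (16·16=256): NnLLSsGG=4 NnLLSsGg=8 NnLLSsgg=4 NnLLssGG=4 NnLLssGg=8 NnLLssgg=4 NnLlSsGG=8 NnLlSsGg=16 NnLlSsgg=8 NnLlssGG=8 NnLlssGg=16 NnLlssgg=8 NnllSsGG=4 NnllSsGg=8 NnllSsgg=4 NnllssGG=4 NnllssGg=8 Nnllssgg=4 nnLLSsGG=4 nnLLSsGg=8 nnLLSsgg=4 nnLLssGG=4 nnLLssGg=8 nnLLssgg=4 nnLlSsGG=8 nnLlSsGg=16 nnLlSsgg=8 nnLlssGG=8 nnLlssGg=16 nnLlssgg=8 nnllSsGG=4 nnllSsGg=8 nnllSsgg=4 nnllssGG=4 nnllssGg=8 nnllssgg=4
NnLLssGG hits 4/256; gcd=4; 4÷4/256÷4 = 1/64

P(NnLLssGG) = 1/64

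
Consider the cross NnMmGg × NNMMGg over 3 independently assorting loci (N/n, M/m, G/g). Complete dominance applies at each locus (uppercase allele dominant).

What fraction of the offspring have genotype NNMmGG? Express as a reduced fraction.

NnMmGg gametes: NMG×1, NMg×1, NmG×1, Nmg×1, nMG×1, nMg×1, nmG×1, nmg×1
NNMMGg gametes: NMG×4, NMg×4
NnMmGg×NNMMGg grid (8·8=64): NNMMGG=4 NNMMGg=8 NNMMgg=4 NNMmGG=4 NNMmGg=8 NNMmgg=4 NnMMGG=4 NnMMGg=8 NnMMgg=4 NnMmGG=4 NnMmGg=8 NnMmgg=4
NNMmGG hits 4/64; gcd=4; 4÷4/64÷4 = 1/16

P(NNMmGG) = 1/16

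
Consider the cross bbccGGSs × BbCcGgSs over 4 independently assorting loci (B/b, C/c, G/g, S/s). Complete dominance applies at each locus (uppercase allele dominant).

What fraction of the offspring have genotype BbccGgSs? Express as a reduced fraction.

P(BbccGgSs) = 1/16

bbccGGSs gametes: bcGS×8, bcGs×8
BbCcGgSs gametes: BCGS×1, BCGs×1, BCgS×1, BCgs×1, BcGS×1, BcGs×1, BcgS×1, Bcgs×1, bCGS×1, bCGs×1, bCgS×1, bCgs×1, bcGS×1, bcGs×1, bcgS×1, bcgs×1
bbccGGSs×BbCcGgSs grid (16·16=256): BbCcGGSS=8 BbCcGGSs=16 BbCcGGss=8 BbCcGgSS=8 BbCcGgSs=16 BbCcGgss=8 BbccGGSS=8 BbccGGSs=16 BbccGGss=8 BbccGgSS=8 BbccGgSs=16 BbccGgss=8 bbCcGGSS=8 bbCcGGSs=16 bbCcGGss=8 bbCcGgSS=8 bbCcGgSs=16 bbCcGgss=8 bbccGGSS=8 bbccGGSs=16 bbccGGss=8 bbccGgSS=8 bbccGgSs=16 bbccGgss=8
BbccGgSs hits 16/256; gcd=16; 16÷16/256÷16 = 1/16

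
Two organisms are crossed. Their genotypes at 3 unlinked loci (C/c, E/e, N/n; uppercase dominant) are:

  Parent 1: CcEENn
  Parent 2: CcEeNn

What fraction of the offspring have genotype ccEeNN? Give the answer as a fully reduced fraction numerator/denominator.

CcEENn gametes: CEN×2, CEn×2, cEN×2, cEn×2
CcEeNn gametes: CEN×1, CEn×1, CeN×1, Cen×1, cEN×1, cEn×1, ceN×1, cen×1
CcEENn×CcEeNn grid (8·8=64): CCEENN=2 CCEENn=4 CCEEnn=2 CCEeNN=2 CCEeNn=4 CCEenn=2 CcEENN=4 CcEENn=8 CcEEnn=4 CcEeNN=4 CcEeNn=8 CcEenn=4 ccEENN=2 ccEENn=4 ccEEnn=2 ccEeNN=2 ccEeNn=4 ccEenn=2
ccEeNN hits 2/64; gcd=2; 2÷2/64÷2 = 1/32

P(ccEeNN) = 1/32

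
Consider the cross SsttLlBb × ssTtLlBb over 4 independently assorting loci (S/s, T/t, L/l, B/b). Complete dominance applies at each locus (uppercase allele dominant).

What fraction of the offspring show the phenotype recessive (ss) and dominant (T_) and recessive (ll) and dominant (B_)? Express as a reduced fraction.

SsttLlBb gametes: StLB×2, StLb×2, StlB×2, Stlb×2, stLB×2, stLb×2, stlB×2, stlb×2
ssTtLlBb gametes: sTLB×2, sTLb×2, sTlB×2, sTlb×2, stLB×2, stLb×2, stlB×2, stlb×2
SsttLlBb×ssTtLlBb grid (16·16=256): SsTtLLBB=4 SsTtLLBb=8 SsTtLLbb=4 SsTtLlBB=8 SsTtLlBb=16 SsTtLlbb=8 SsTtllBB=4 SsTtllBb=8 SsTtllbb=4 SsttLLBB=4 SsttLLBb=8 SsttLLbb=4 SsttLlBB=8 SsttLlBb=16 SsttLlbb=8 SsttllBB=4 SsttllBb=8 Ssttllbb=4 ssTtLLBB=4 ssTtLLBb=8 ssTtLLbb=4 ssTtLlBB=8 ssTtLlBb=16 ssTtLlbb=8 ssTtllBB=4 ssTtllBb=8 ssTtllbb=4 ssttLLBB=4 ssttLLBb=8 ssttLLbb=4 ssttLlBB=8 ssttLlBb=16 ssttLlbb=8 ssttllBB=4 ssttllBb=8 ssttllbb=4
ss T_ ll B_ hits 12/256; gcd=4; 12÷4/256÷4 = 3/64

P(ss T_ ll B_) = 3/64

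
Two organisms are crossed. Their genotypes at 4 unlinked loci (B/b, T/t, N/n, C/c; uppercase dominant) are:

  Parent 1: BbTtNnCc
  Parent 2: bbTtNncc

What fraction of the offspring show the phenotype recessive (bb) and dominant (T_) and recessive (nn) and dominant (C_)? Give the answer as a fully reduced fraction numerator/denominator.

BbTtNnCc gametes: BTNC×1, BTNc×1, BTnC×1, BTnc×1, BtNC×1, BtNc×1, BtnC×1, Btnc×1, bTNC×1, bTNc×1, bTnC×1, bTnc×1, btNC×1, btNc×1, btnC×1, btnc×1
bbTtNncc gametes: bTNc×4, bTnc×4, btNc×4, btnc×4
BbTtNnCc×bbTtNncc grid (16·16=256): BbTTNNCc=4 BbTTNNcc=4 BbTTNnCc=8 BbTTNncc=8 BbTTnnCc=4 BbTTnncc=4 BbTtNNCc=8 BbTtNNcc=8 BbTtNnCc=16 BbTtNncc=16 BbTtnnCc=8 BbTtnncc=8 BbttNNCc=4 BbttNNcc=4 BbttNnCc=8 BbttNncc=8 BbttnnCc=4 Bbttnncc=4 bbTTNNCc=4 bbTTNNcc=4 bbTTNnCc=8 bbTTNncc=8 bbTTnnCc=4 bbTTnncc=4 bbTtNNCc=8 bbTtNNcc=8 bbTtNnCc=16 bbTtNncc=16 bbTtnnCc=8 bbTtnncc=8 bbttNNCc=4 bbttNNcc=4 bbttNnCc=8 bbttNncc=8 bbttnnCc=4 bbttnncc=4
bb T_ nn C_ hits 12/256; gcd=4; 12÷4/256÷4 = 3/64

P(bb T_ nn C_) = 3/64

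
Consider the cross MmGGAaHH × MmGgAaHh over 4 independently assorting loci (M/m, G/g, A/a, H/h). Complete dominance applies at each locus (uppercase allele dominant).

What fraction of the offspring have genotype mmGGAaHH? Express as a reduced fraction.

P(mmGGAaHH) = 1/32

MmGGAaHH gametes: MGAH×4, MGaH×4, mGAH×4, mGaH×4
MmGgAaHh gametes: MGAH×1, MGAh×1, MGaH×1, MGah×1, MgAH×1, MgAh×1, MgaH×1, Mgah×1, mGAH×1, mGAh×1, mGaH×1, mGah×1, mgAH×1, mgAh×1, mgaH×1, mgah×1
MmGGAaHH×MmGgAaHh grid (16·16=256): MMGGAAHH=4 MMGGAAHh=4 MMGGAaHH=8 MMGGAaHh=8 MMGGaaHH=4 MMGGaaHh=4 MMGgAAHH=4 MMGgAAHh=4 MMGgAaHH=8 MMGgAaHh=8 MMGgaaHH=4 MMGgaaHh=4 MmGGAAHH=8 MmGGAAHh=8 MmGGAaHH=16 MmGGAaHh=16 MmGGaaHH=8 MmGGaaHh=8 MmGgAAHH=8 MmGgAAHh=8 MmGgAaHH=16 MmGgAaHh=16 MmGgaaHH=8 MmGgaaHh=8 mmGGAAHH=4 mmGGAAHh=4 mmGGAaHH=8 mmGGAaHh=8 mmGGaaHH=4 mmGGaaHh=4 mmGgAAHH=4 mmGgAAHh=4 mmGgAaHH=8 mmGgAaHh=8 mmGgaaHH=4 mmGgaaHh=4
mmGGAaHH hits 8/256; gcd=8; 8÷8/256÷8 = 1/32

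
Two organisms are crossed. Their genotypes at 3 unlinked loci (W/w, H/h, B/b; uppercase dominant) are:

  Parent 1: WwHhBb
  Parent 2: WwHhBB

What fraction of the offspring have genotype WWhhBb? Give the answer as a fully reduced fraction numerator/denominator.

P(WWhhBb) = 1/32

WwHhBb gametes: WHB×1, WHb×1, WhB×1, Whb×1, wHB×1, wHb×1, whB×1, whb×1
WwHhBB gametes: WHB×2, WhB×2, wHB×2, whB×2
WwHhBb×WwHhBB grid (8·8=64): WWHHBB=2 WWHHBb=2 WWHhBB=4 WWHhBb=4 WWhhBB=2 WWhhBb=2 WwHHBB=4 WwHHBb=4 WwHhBB=8 WwHhBb=8 WwhhBB=4 WwhhBb=4 wwHHBB=2 wwHHBb=2 wwHhBB=4 wwHhBb=4 wwhhBB=2 wwhhBb=2
WWhhBb hits 2/64; gcd=2; 2÷2/64÷2 = 1/32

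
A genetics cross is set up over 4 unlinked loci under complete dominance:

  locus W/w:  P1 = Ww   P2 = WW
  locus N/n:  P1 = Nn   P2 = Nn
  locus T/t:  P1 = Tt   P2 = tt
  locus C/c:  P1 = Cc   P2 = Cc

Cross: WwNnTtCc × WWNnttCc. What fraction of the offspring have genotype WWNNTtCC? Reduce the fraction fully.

P(WWNNTtCC) = 1/64

WwNnTtCc gametes: WNTC×1, WNTc×1, WNtC×1, WNtc×1, WnTC×1, WnTc×1, WntC×1, Wntc×1, wNTC×1, wNTc×1, wNtC×1, wNtc×1, wnTC×1, wnTc×1, wntC×1, wntc×1
WWNnttCc gametes: WNtC×4, WNtc×4, WntC×4, Wntc×4
WwNnTtCc×WWNnttCc grid (16·16=256): WWNNTtCC=4 WWNNTtCc=8 WWNNTtcc=4 WWNNttCC=4 WWNNttCc=8 WWNNttcc=4 WWNnTtCC=8 WWNnTtCc=16 WWNnTtcc=8 WWNnttCC=8 WWNnttCc=16 WWNnttcc=8 WWnnTtCC=4 WWnnTtCc=8 WWnnTtcc=4 WWnnttCC=4 WWnnttCc=8 WWnnttcc=4 WwNNTtCC=4 WwNNTtCc=8 WwNNTtcc=4 WwNNttCC=4 WwNNttCc=8 WwNNttcc=4 WwNnTtCC=8 WwNnTtCc=16 WwNnTtcc=8 WwNnttCC=8 WwNnttCc=16 WwNnttcc=8 WwnnTtCC=4 WwnnTtCc=8 WwnnTtcc=4 WwnnttCC=4 WwnnttCc=8 Wwnnttcc=4
WWNNTtCC hits 4/256; gcd=4; 4÷4/256÷4 = 1/64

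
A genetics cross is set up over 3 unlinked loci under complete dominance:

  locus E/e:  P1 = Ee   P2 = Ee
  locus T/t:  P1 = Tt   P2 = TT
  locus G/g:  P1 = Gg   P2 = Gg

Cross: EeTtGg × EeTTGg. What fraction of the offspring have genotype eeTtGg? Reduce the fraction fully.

P(eeTtGg) = 1/16

EeTtGg gametes: ETG×1, ETg×1, EtG×1, Etg×1, eTG×1, eTg×1, etG×1, etg×1
EeTTGg gametes: ETG×2, ETg×2, eTG×2, eTg×2
EeTtGg×EeTTGg grid (8·8=64): EETTGG=2 EETTGg=4 EETTgg=2 EETtGG=2 EETtGg=4 EETtgg=2 EeTTGG=4 EeTTGg=8 EeTTgg=4 EeTtGG=4 EeTtGg=8 EeTtgg=4 eeTTGG=2 eeTTGg=4 eeTTgg=2 eeTtGG=2 eeTtGg=4 eeTtgg=2
eeTtGg hits 4/64; gcd=4; 4÷4/64÷4 = 1/16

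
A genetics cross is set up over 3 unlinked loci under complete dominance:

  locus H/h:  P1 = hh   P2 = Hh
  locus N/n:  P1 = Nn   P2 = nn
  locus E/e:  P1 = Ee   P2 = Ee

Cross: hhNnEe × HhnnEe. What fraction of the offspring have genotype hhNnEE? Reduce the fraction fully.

P(hhNnEE) = 1/16

hhNnEe gametes: hNE×2, hNe×2, hnE×2, hne×2
HhnnEe gametes: HnE×2, Hne×2, hnE×2, hne×2
hhNnEe×HhnnEe grid (8·8=64): HhNnEE=4 HhNnEe=8 HhNnee=4 HhnnEE=4 HhnnEe=8 Hhnnee=4 hhNnEE=4 hhNnEe=8 hhNnee=4 hhnnEE=4 hhnnEe=8 hhnnee=4
hhNnEE hits 4/64; gcd=4; 4÷4/64÷4 = 1/16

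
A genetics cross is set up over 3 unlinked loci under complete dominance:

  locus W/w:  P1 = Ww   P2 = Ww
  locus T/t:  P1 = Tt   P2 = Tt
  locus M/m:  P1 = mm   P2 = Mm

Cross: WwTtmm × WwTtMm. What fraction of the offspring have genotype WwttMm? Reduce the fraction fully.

WwTtmm gametes: WTm×2, Wtm×2, wTm×2, wtm×2
WwTtMm gametes: WTM×1, WTm×1, WtM×1, Wtm×1, wTM×1, wTm×1, wtM×1, wtm×1
WwTtmm×WwTtMm grid (8·8=64): WWTTMm=2 WWTTmm=2 WWTtMm=4 WWTtmm=4 WWttMm=2 WWttmm=2 WwTTMm=4 WwTTmm=4 WwTtMm=8 WwTtmm=8 WwttMm=4 Wwttmm=4 wwTTMm=2 wwTTmm=2 wwTtMm=4 wwTtmm=4 wwttMm=2 wwttmm=2
WwttMm hits 4/64; gcd=4; 4÷4/64÷4 = 1/16

P(WwttMm) = 1/16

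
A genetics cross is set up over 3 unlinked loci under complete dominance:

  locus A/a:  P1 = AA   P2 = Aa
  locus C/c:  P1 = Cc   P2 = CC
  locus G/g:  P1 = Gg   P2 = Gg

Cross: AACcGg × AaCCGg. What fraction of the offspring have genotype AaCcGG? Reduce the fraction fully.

P(AaCcGG) = 1/16

AACcGg gametes: ACG×2, ACg×2, AcG×2, Acg×2
AaCCGg gametes: ACG×2, ACg×2, aCG×2, aCg×2
AACcGg×AaCCGg grid (8·8=64): AACCGG=4 AACCGg=8 AACCgg=4 AACcGG=4 AACcGg=8 AACcgg=4 AaCCGG=4 AaCCGg=8 AaCCgg=4 AaCcGG=4 AaCcGg=8 AaCcgg=4
AaCcGG hits 4/64; gcd=4; 4÷4/64÷4 = 1/16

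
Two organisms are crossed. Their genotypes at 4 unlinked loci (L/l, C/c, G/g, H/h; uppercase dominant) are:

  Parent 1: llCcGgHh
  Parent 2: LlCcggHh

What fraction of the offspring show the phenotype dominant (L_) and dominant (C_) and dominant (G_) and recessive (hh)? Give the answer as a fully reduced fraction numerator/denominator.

P(L_ C_ G_ hh) = 3/64

llCcGgHh gametes: lCGH×2, lCGh×2, lCgH×2, lCgh×2, lcGH×2, lcGh×2, lcgH×2, lcgh×2
LlCcggHh gametes: LCgH×2, LCgh×2, LcgH×2, Lcgh×2, lCgH×2, lCgh×2, lcgH×2, lcgh×2
llCcGgHh×LlCcggHh grid (16·16=256): LlCCGgHH=4 LlCCGgHh=8 LlCCGghh=4 LlCCggHH=4 LlCCggHh=8 LlCCgghh=4 LlCcGgHH=8 LlCcGgHh=16 LlCcGghh=8 LlCcggHH=8 LlCcggHh=16 LlCcgghh=8 LlccGgHH=4 LlccGgHh=8 LlccGghh=4 LlccggHH=4 LlccggHh=8 Llccgghh=4 llCCGgHH=4 llCCGgHh=8 llCCGghh=4 llCCggHH=4 llCCggHh=8 llCCgghh=4 llCcGgHH=8 llCcGgHh=16 llCcGghh=8 llCcggHH=8 llCcggHh=16 llCcgghh=8 llccGgHH=4 llccGgHh=8 llccGghh=4 llccggHH=4 llccggHh=8 llccgghh=4
L_ C_ G_ hh hits 12/256; gcd=4; 12÷4/256÷4 = 3/64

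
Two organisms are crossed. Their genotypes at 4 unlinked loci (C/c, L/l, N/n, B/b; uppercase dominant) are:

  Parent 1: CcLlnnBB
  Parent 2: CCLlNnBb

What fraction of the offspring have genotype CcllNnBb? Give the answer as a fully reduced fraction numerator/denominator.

P(CcllNnBb) = 1/32

CcLlnnBB gametes: CLnB×4, ClnB×4, cLnB×4, clnB×4
CCLlNnBb gametes: CLNB×2, CLNb×2, CLnB×2, CLnb×2, ClNB×2, ClNb×2, ClnB×2, Clnb×2
CcLlnnBB×CCLlNnBb grid (16·16=256): CCLLNnBB=8 CCLLNnBb=8 CCLLnnBB=8 CCLLnnBb=8 CCLlNnBB=16 CCLlNnBb=16 CCLlnnBB=16 CCLlnnBb=16 CCllNnBB=8 CCllNnBb=8 CCllnnBB=8 CCllnnBb=8 CcLLNnBB=8 CcLLNnBb=8 CcLLnnBB=8 CcLLnnBb=8 CcLlNnBB=16 CcLlNnBb=16 CcLlnnBB=16 CcLlnnBb=16 CcllNnBB=8 CcllNnBb=8 CcllnnBB=8 CcllnnBb=8
CcllNnBb hits 8/256; gcd=8; 8÷8/256÷8 = 1/32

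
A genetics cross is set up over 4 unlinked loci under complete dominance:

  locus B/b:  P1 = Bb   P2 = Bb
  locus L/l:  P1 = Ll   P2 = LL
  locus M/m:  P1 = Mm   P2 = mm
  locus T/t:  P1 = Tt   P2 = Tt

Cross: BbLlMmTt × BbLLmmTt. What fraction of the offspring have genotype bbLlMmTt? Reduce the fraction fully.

BbLlMmTt gametes: BLMT×1, BLMt×1, BLmT×1, BLmt×1, BlMT×1, BlMt×1, BlmT×1, Blmt×1, bLMT×1, bLMt×1, bLmT×1, bLmt×1, blMT×1, blMt×1, blmT×1, blmt×1
BbLLmmTt gametes: BLmT×4, BLmt×4, bLmT×4, bLmt×4
BbLlMmTt×BbLLmmTt grid (16·16=256): BBLLMmTT=4 BBLLMmTt=8 BBLLMmtt=4 BBLLmmTT=4 BBLLmmTt=8 BBLLmmtt=4 BBLlMmTT=4 BBLlMmTt=8 BBLlMmtt=4 BBLlmmTT=4 BBLlmmTt=8 BBLlmmtt=4 BbLLMmTT=8 BbLLMmTt=16 BbLLMmtt=8 BbLLmmTT=8 BbLLmmTt=16 BbLLmmtt=8 BbLlMmTT=8 BbLlMmTt=16 BbLlMmtt=8 BbLlmmTT=8 BbLlmmTt=16 BbLlmmtt=8 bbLLMmTT=4 bbLLMmTt=8 bbLLMmtt=4 bbLLmmTT=4 bbLLmmTt=8 bbLLmmtt=4 bbLlMmTT=4 bbLlMmTt=8 bbLlMmtt=4 bbLlmmTT=4 bbLlmmTt=8 bbLlmmtt=4
bbLlMmTt hits 8/256; gcd=8; 8÷8/256÷8 = 1/32

P(bbLlMmTt) = 1/32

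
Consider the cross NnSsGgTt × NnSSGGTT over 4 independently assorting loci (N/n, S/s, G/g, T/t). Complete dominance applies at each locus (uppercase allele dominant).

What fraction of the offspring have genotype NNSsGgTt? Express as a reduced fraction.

NnSsGgTt gametes: NSGT×1, NSGt×1, NSgT×1, NSgt×1, NsGT×1, NsGt×1, NsgT×1, Nsgt×1, nSGT×1, nSGt×1, nSgT×1, nSgt×1, nsGT×1, nsGt×1, nsgT×1, nsgt×1
NnSSGGTT gametes: NSGT×8, nSGT×8
NnSsGgTt×NnSSGGTT grid (16·16=256): NNSSGGTT=8 NNSSGGTt=8 NNSSGgTT=8 NNSSGgTt=8 NNSsGGTT=8 NNSsGGTt=8 NNSsGgTT=8 NNSsGgTt=8 NnSSGGTT=16 NnSSGGTt=16 NnSSGgTT=16 NnSSGgTt=16 NnSsGGTT=16 NnSsGGTt=16 NnSsGgTT=16 NnSsGgTt=16 nnSSGGTT=8 nnSSGGTt=8 nnSSGgTT=8 nnSSGgTt=8 nnSsGGTT=8 nnSsGGTt=8 nnSsGgTT=8 nnSsGgTt=8
NNSsGgTt hits 8/256; gcd=8; 8÷8/256÷8 = 1/32

P(NNSsGgTt) = 1/32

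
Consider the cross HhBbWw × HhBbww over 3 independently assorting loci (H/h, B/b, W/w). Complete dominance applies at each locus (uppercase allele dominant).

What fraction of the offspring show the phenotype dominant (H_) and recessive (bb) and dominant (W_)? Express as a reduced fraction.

HhBbWw gametes: HBW×1, HBw×1, HbW×1, Hbw×1, hBW×1, hBw×1, hbW×1, hbw×1
HhBbww gametes: HBw×2, Hbw×2, hBw×2, hbw×2
HhBbWw×HhBbww grid (8·8=64): HHBBWw=2 HHBBww=2 HHBbWw=4 HHBbww=4 HHbbWw=2 HHbbww=2 HhBBWw=4 HhBBww=4 HhBbWw=8 HhBbww=8 HhbbWw=4 Hhbbww=4 hhBBWw=2 hhBBww=2 hhBbWw=4 hhBbww=4 hhbbWw=2 hhbbww=2
H_ bb W_ hits 6/64; gcd=2; 6÷2/64÷2 = 3/32

P(H_ bb W_) = 3/32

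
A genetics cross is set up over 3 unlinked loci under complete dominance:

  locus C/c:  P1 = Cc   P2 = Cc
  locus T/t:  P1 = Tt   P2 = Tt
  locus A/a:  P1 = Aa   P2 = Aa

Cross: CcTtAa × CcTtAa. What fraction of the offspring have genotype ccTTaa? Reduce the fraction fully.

P(ccTTaa) = 1/64

CcTtAa gametes: CTA×1, CTa×1, CtA×1, Cta×1, cTA×1, cTa×1, ctA×1, cta×1
CcTtAa gametes: CTA×1, CTa×1, CtA×1, Cta×1, cTA×1, cTa×1, ctA×1, cta×1
CcTtAa×CcTtAa grid (8·8=64): CCTTAA=1 CCTTAa=2 CCTTaa=1 CCTtAA=2 CCTtAa=4 CCTtaa=2 CCttAA=1 CCttAa=2 CCttaa=1 CcTTAA=2 CcTTAa=4 CcTTaa=2 CcTtAA=4 CcTtAa=8 CcTtaa=4 CcttAA=2 CcttAa=4 Ccttaa=2 ccTTAA=1 ccTTAa=2 ccTTaa=1 ccTtAA=2 ccTtAa=4 ccTtaa=2 ccttAA=1 ccttAa=2 ccttaa=1
ccTTaa hits 1/64; gcd=1; 1÷1/64÷1 = 1/64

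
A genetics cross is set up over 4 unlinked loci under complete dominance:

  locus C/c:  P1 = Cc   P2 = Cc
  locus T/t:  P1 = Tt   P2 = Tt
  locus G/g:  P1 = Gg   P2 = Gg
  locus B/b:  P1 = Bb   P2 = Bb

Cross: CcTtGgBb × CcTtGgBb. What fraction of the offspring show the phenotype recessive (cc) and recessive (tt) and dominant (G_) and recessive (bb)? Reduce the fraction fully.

P(cc tt G_ bb) = 3/256

CcTtGgBb gametes: CTGB×1, CTGb×1, CTgB×1, CTgb×1, CtGB×1, CtGb×1, CtgB×1, Ctgb×1, cTGB×1, cTGb×1, cTgB×1, cTgb×1, ctGB×1, ctGb×1, ctgB×1, ctgb×1
CcTtGgBb gametes: CTGB×1, CTGb×1, CTgB×1, CTgb×1, CtGB×1, CtGb×1, CtgB×1, Ctgb×1, cTGB×1, cTGb×1, cTgB×1, cTgb×1, ctGB×1, ctGb×1, ctgB×1, ctgb×1
CcTtGgBb×CcTtGgBb grid (16·16=256): CCTTGGBB=1 CCTTGGBb=2 CCTTGGbb=1 CCTTGgBB=2 CCTTGgBb=4 CCTTGgbb=2 CCTTggBB=1 CCTTggBb=2 CCTTggbb=1 CCTtGGBB=2 CCTtGGBb=4 CCTtGGbb=2 CCTtGgBB=4 CCTtGgBb=8 CCTtGgbb=4 CCTtggBB=2 CCTtggBb=4 CCTtggbb=2 CCttGGBB=1 CCttGGBb=2 CCttGGbb=1 CCttGgBB=2 CCttGgBb=4 CCttGgbb=2 CCttggBB=1 CCttggBb=2 CCttggbb=1 CcTTGGBB=2 CcTTGGBb=4 CcTTGGbb=2 CcTTGgBB=4 CcTTGgBb=8 CcTTGgbb=4 CcTTggBB=2 CcTTggBb=4 CcTTggbb=2 CcTtGGBB=4 CcTtGGBb=8 CcTtGGbb=4 CcTtGgBB=8 CcTtGgBb=16 CcTtGgbb=8 CcTtggBB=4 CcTtggBb=8 CcTtggbb=4 CcttGGBB=2 CcttGGBb=4 CcttGGbb=2 CcttGgBB=4 CcttGgBb=8 CcttGgbb=4 CcttggBB=2 CcttggBb=4 Ccttggbb=2 ccTTGGBB=1 ccTTGGBb=2 ccTTGGbb=1 ccTTGgBB=2 ccTTGgBb=4 ccTTGgbb=2 ccTTggBB=1 ccTTggBb=2 ccTTggbb=1 ccTtGGBB=2 ccTtGGBb=4 ccTtGGbb=2 ccTtGgBB=4 ccTtGgBb=8 ccTtGgbb=4 ccTtggBB=2 ccTtggBb=4 ccTtggbb=2 ccttGGBB=1 ccttGGBb=2 ccttGGbb=1 ccttGgBB=2 ccttGgBb=4 ccttGgbb=2 ccttggBB=1 ccttggBb=2 ccttggbb=1
cc tt G_ bb hits 3/256; gcd=1; 3÷1/256÷1 = 3/256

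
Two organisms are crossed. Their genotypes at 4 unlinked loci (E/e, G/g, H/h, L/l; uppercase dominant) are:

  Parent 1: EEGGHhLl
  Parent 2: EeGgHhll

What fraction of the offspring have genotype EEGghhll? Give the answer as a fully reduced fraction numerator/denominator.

EEGGHhLl gametes: EGHL×4, EGHl×4, EGhL×4, EGhl×4
EeGgHhll gametes: EGHl×2, EGhl×2, EgHl×2, Eghl×2, eGHl×2, eGhl×2, egHl×2, eghl×2
EEGGHhLl×EeGgHhll grid (16·16=256): EEGGHHLl=8 EEGGHHll=8 EEGGHhLl=16 EEGGHhll=16 EEGGhhLl=8 EEGGhhll=8 EEGgHHLl=8 EEGgHHll=8 EEGgHhLl=16 EEGgHhll=16 EEGghhLl=8 EEGghhll=8 EeGGHHLl=8 EeGGHHll=8 EeGGHhLl=16 EeGGHhll=16 EeGGhhLl=8 EeGGhhll=8 EeGgHHLl=8 EeGgHHll=8 EeGgHhLl=16 EeGgHhll=16 EeGghhLl=8 EeGghhll=8
EEGghhll hits 8/256; gcd=8; 8÷8/256÷8 = 1/32

P(EEGghhll) = 1/32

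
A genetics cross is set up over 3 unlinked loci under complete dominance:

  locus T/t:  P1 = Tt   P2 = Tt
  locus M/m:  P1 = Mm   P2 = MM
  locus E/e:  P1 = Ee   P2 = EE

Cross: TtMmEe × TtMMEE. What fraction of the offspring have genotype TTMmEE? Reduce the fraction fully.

P(TTMmEE) = 1/16

TtMmEe gametes: TME×1, TMe×1, TmE×1, Tme×1, tME×1, tMe×1, tmE×1, tme×1
TtMMEE gametes: TME×4, tME×4
TtMmEe×TtMMEE grid (8·8=64): TTMMEE=4 TTMMEe=4 TTMmEE=4 TTMmEe=4 TtMMEE=8 TtMMEe=8 TtMmEE=8 TtMmEe=8 ttMMEE=4 ttMMEe=4 ttMmEE=4 ttMmEe=4
TTMmEE hits 4/64; gcd=4; 4÷4/64÷4 = 1/16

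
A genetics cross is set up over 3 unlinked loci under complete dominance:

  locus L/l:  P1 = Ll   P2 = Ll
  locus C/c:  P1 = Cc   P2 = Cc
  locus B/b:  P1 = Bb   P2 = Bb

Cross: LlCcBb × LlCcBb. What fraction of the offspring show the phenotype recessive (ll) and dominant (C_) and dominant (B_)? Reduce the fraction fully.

LlCcBb gametes: LCB×1, LCb×1, LcB×1, Lcb×1, lCB×1, lCb×1, lcB×1, lcb×1
LlCcBb gametes: LCB×1, LCb×1, LcB×1, Lcb×1, lCB×1, lCb×1, lcB×1, lcb×1
LlCcBb×LlCcBb grid (8·8=64): LLCCBB=1 LLCCBb=2 LLCCbb=1 LLCcBB=2 LLCcBb=4 LLCcbb=2 LLccBB=1 LLccBb=2 LLccbb=1 LlCCBB=2 LlCCBb=4 LlCCbb=2 LlCcBB=4 LlCcBb=8 LlCcbb=4 LlccBB=2 LlccBb=4 Llccbb=2 llCCBB=1 llCCBb=2 llCCbb=1 llCcBB=2 llCcBb=4 llCcbb=2 llccBB=1 llccBb=2 llccbb=1
ll C_ B_ hits 9/64; gcd=1; 9÷1/64÷1 = 9/64

P(ll C_ B_) = 9/64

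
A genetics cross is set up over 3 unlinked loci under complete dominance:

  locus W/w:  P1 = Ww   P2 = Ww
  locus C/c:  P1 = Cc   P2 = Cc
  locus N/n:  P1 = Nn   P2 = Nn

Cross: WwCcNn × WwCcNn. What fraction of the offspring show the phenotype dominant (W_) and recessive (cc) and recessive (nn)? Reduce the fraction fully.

WwCcNn gametes: WCN×1, WCn×1, WcN×1, Wcn×1, wCN×1, wCn×1, wcN×1, wcn×1
WwCcNn gametes: WCN×1, WCn×1, WcN×1, Wcn×1, wCN×1, wCn×1, wcN×1, wcn×1
WwCcNn×WwCcNn grid (8·8=64): WWCCNN=1 WWCCNn=2 WWCCnn=1 WWCcNN=2 WWCcNn=4 WWCcnn=2 WWccNN=1 WWccNn=2 WWccnn=1 WwCCNN=2 WwCCNn=4 WwCCnn=2 WwCcNN=4 WwCcNn=8 WwCcnn=4 WwccNN=2 WwccNn=4 Wwccnn=2 wwCCNN=1 wwCCNn=2 wwCCnn=1 wwCcNN=2 wwCcNn=4 wwCcnn=2 wwccNN=1 wwccNn=2 wwccnn=1
W_ cc nn hits 3/64; gcd=1; 3÷1/64÷1 = 3/64

P(W_ cc nn) = 3/64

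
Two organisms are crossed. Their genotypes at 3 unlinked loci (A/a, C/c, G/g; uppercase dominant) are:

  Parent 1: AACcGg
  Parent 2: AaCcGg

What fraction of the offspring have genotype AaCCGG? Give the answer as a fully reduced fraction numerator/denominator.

P(AaCCGG) = 1/32

AACcGg gametes: ACG×2, ACg×2, AcG×2, Acg×2
AaCcGg gametes: ACG×1, ACg×1, AcG×1, Acg×1, aCG×1, aCg×1, acG×1, acg×1
AACcGg×AaCcGg grid (8·8=64): AACCGG=2 AACCGg=4 AACCgg=2 AACcGG=4 AACcGg=8 AACcgg=4 AAccGG=2 AAccGg=4 AAccgg=2 AaCCGG=2 AaCCGg=4 AaCCgg=2 AaCcGG=4 AaCcGg=8 AaCcgg=4 AaccGG=2 AaccGg=4 Aaccgg=2
AaCCGG hits 2/64; gcd=2; 2÷2/64÷2 = 1/32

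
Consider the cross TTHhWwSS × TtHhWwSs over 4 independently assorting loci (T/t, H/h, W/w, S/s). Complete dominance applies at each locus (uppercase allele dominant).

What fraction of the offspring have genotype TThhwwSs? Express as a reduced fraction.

P(TThhwwSs) = 1/64

TTHhWwSS gametes: THWS×4, THwS×4, ThWS×4, ThwS×4
TtHhWwSs gametes: THWS×1, THWs×1, THwS×1, THws×1, ThWS×1, ThWs×1, ThwS×1, Thws×1, tHWS×1, tHWs×1, tHwS×1, tHws×1, thWS×1, thWs×1, thwS×1, thws×1
TTHhWwSS×TtHhWwSs grid (16·16=256): TTHHWWSS=4 TTHHWWSs=4 TTHHWwSS=8 TTHHWwSs=8 TTHHwwSS=4 TTHHwwSs=4 TTHhWWSS=8 TTHhWWSs=8 TTHhWwSS=16 TTHhWwSs=16 TTHhwwSS=8 TTHhwwSs=8 TThhWWSS=4 TThhWWSs=4 TThhWwSS=8 TThhWwSs=8 TThhwwSS=4 TThhwwSs=4 TtHHWWSS=4 TtHHWWSs=4 TtHHWwSS=8 TtHHWwSs=8 TtHHwwSS=4 TtHHwwSs=4 TtHhWWSS=8 TtHhWWSs=8 TtHhWwSS=16 TtHhWwSs=16 TtHhwwSS=8 TtHhwwSs=8 TthhWWSS=4 TthhWWSs=4 TthhWwSS=8 TthhWwSs=8 TthhwwSS=4 TthhwwSs=4
TThhwwSs hits 4/256; gcd=4; 4÷4/256÷4 = 1/64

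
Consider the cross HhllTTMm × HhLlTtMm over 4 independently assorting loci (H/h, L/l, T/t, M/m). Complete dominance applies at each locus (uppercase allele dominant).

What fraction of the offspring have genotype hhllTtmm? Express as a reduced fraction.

P(hhllTtmm) = 1/64

HhllTTMm gametes: HlTM×4, HlTm×4, hlTM×4, hlTm×4
HhLlTtMm gametes: HLTM×1, HLTm×1, HLtM×1, HLtm×1, HlTM×1, HlTm×1, HltM×1, Hltm×1, hLTM×1, hLTm×1, hLtM×1, hLtm×1, hlTM×1, hlTm×1, hltM×1, hltm×1
HhllTTMm×HhLlTtMm grid (16·16=256): HHLlTTMM=4 HHLlTTMm=8 HHLlTTmm=4 HHLlTtMM=4 HHLlTtMm=8 HHLlTtmm=4 HHllTTMM=4 HHllTTMm=8 HHllTTmm=4 HHllTtMM=4 HHllTtMm=8 HHllTtmm=4 HhLlTTMM=8 HhLlTTMm=16 HhLlTTmm=8 HhLlTtMM=8 HhLlTtMm=16 HhLlTtmm=8 HhllTTMM=8 HhllTTMm=16 HhllTTmm=8 HhllTtMM=8 HhllTtMm=16 HhllTtmm=8 hhLlTTMM=4 hhLlTTMm=8 hhLlTTmm=4 hhLlTtMM=4 hhLlTtMm=8 hhLlTtmm=4 hhllTTMM=4 hhllTTMm=8 hhllTTmm=4 hhllTtMM=4 hhllTtMm=8 hhllTtmm=4
hhllTtmm hits 4/256; gcd=4; 4÷4/256÷4 = 1/64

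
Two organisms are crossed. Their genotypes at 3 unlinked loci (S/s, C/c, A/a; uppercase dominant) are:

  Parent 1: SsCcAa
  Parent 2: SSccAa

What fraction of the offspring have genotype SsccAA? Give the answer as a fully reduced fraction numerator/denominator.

P(SsccAA) = 1/16

SsCcAa gametes: SCA×1, SCa×1, ScA×1, Sca×1, sCA×1, sCa×1, scA×1, sca×1
SSccAa gametes: ScA×4, Sca×4
SsCcAa×SSccAa grid (8·8=64): SSCcAA=4 SSCcAa=8 SSCcaa=4 SSccAA=4 SSccAa=8 SSccaa=4 SsCcAA=4 SsCcAa=8 SsCcaa=4 SsccAA=4 SsccAa=8 Ssccaa=4
SsccAA hits 4/64; gcd=4; 4÷4/64÷4 = 1/16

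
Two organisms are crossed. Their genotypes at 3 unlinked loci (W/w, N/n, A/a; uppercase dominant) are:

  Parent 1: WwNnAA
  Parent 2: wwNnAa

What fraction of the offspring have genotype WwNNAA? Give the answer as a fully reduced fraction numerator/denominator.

P(WwNNAA) = 1/16

WwNnAA gametes: WNA×2, WnA×2, wNA×2, wnA×2
wwNnAa gametes: wNA×2, wNa×2, wnA×2, wna×2
WwNnAA×wwNnAa grid (8·8=64): WwNNAA=4 WwNNAa=4 WwNnAA=8 WwNnAa=8 WwnnAA=4 WwnnAa=4 wwNNAA=4 wwNNAa=4 wwNnAA=8 wwNnAa=8 wwnnAA=4 wwnnAa=4
WwNNAA hits 4/64; gcd=4; 4÷4/64÷4 = 1/16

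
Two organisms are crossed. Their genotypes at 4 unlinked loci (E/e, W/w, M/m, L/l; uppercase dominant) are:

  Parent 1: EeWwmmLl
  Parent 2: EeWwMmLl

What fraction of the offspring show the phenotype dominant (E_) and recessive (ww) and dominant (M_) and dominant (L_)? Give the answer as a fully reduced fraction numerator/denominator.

EeWwmmLl gametes: EWmL×2, EWml×2, EwmL×2, Ewml×2, eWmL×2, eWml×2, ewmL×2, ewml×2
EeWwMmLl gametes: EWML×1, EWMl×1, EWmL×1, EWml×1, EwML×1, EwMl×1, EwmL×1, Ewml×1, eWML×1, eWMl×1, eWmL×1, eWml×1, ewML×1, ewMl×1, ewmL×1, ewml×1
EeWwmmLl×EeWwMmLl grid (16·16=256): EEWWMmLL=2 EEWWMmLl=4 EEWWMmll=2 EEWWmmLL=2 EEWWmmLl=4 EEWWmmll=2 EEWwMmLL=4 EEWwMmLl=8 EEWwMmll=4 EEWwmmLL=4 EEWwmmLl=8 EEWwmmll=4 EEwwMmLL=2 EEwwMmLl=4 EEwwMmll=2 EEwwmmLL=2 EEwwmmLl=4 EEwwmmll=2 EeWWMmLL=4 EeWWMmLl=8 EeWWMmll=4 EeWWmmLL=4 EeWWmmLl=8 EeWWmmll=4 EeWwMmLL=8 EeWwMmLl=16 EeWwMmll=8 EeWwmmLL=8 EeWwmmLl=16 EeWwmmll=8 EewwMmLL=4 EewwMmLl=8 EewwMmll=4 EewwmmLL=4 EewwmmLl=8 Eewwmmll=4 eeWWMmLL=2 eeWWMmLl=4 eeWWMmll=2 eeWWmmLL=2 eeWWmmLl=4 eeWWmmll=2 eeWwMmLL=4 eeWwMmLl=8 eeWwMmll=4 eeWwmmLL=4 eeWwmmLl=8 eeWwmmll=4 eewwMmLL=2 eewwMmLl=4 eewwMmll=2 eewwmmLL=2 eewwmmLl=4 eewwmmll=2
E_ ww M_ L_ hits 18/256; gcd=2; 18÷2/256÷2 = 9/128

P(E_ ww M_ L_) = 9/128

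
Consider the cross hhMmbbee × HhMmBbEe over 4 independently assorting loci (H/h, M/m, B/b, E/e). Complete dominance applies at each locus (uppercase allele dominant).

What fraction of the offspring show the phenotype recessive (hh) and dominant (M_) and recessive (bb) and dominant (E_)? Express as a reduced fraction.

P(hh M_ bb E_) = 3/32

hhMmbbee gametes: hMbe×8, hmbe×8
HhMmBbEe gametes: HMBE×1, HMBe×1, HMbE×1, HMbe×1, HmBE×1, HmBe×1, HmbE×1, Hmbe×1, hMBE×1, hMBe×1, hMbE×1, hMbe×1, hmBE×1, hmBe×1, hmbE×1, hmbe×1
hhMmbbee×HhMmBbEe grid (16·16=256): HhMMBbEe=8 HhMMBbee=8 HhMMbbEe=8 HhMMbbee=8 HhMmBbEe=16 HhMmBbee=16 HhMmbbEe=16 HhMmbbee=16 HhmmBbEe=8 HhmmBbee=8 HhmmbbEe=8 Hhmmbbee=8 hhMMBbEe=8 hhMMBbee=8 hhMMbbEe=8 hhMMbbee=8 hhMmBbEe=16 hhMmBbee=16 hhMmbbEe=16 hhMmbbee=16 hhmmBbEe=8 hhmmBbee=8 hhmmbbEe=8 hhmmbbee=8
hh M_ bb E_ hits 24/256; gcd=8; 24÷8/256÷8 = 3/32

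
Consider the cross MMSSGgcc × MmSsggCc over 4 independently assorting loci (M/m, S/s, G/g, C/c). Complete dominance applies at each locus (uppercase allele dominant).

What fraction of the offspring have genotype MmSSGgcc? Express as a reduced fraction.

MMSSGgcc gametes: MSGc×8, MSgc×8
MmSsggCc gametes: MSgC×2, MSgc×2, MsgC×2, Msgc×2, mSgC×2, mSgc×2, msgC×2, msgc×2
MMSSGgcc×MmSsggCc grid (16·16=256): MMSSGgCc=16 MMSSGgcc=16 MMSSggCc=16 MMSSggcc=16 MMSsGgCc=16 MMSsGgcc=16 MMSsggCc=16 MMSsggcc=16 MmSSGgCc=16 MmSSGgcc=16 MmSSggCc=16 MmSSggcc=16 MmSsGgCc=16 MmSsGgcc=16 MmSsggCc=16 MmSsggcc=16
MmSSGgcc hits 16/256; gcd=16; 16÷16/256÷16 = 1/16

P(MmSSGgcc) = 1/16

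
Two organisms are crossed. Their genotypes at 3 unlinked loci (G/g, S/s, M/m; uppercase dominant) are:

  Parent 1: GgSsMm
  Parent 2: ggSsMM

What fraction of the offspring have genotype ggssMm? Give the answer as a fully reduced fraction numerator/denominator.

P(ggssMm) = 1/16

GgSsMm gametes: GSM×1, GSm×1, GsM×1, Gsm×1, gSM×1, gSm×1, gsM×1, gsm×1
ggSsMM gametes: gSM×4, gsM×4
GgSsMm×ggSsMM grid (8·8=64): GgSSMM=4 GgSSMm=4 GgSsMM=8 GgSsMm=8 GgssMM=4 GgssMm=4 ggSSMM=4 ggSSMm=4 ggSsMM=8 ggSsMm=8 ggssMM=4 ggssMm=4
ggssMm hits 4/64; gcd=4; 4÷4/64÷4 = 1/16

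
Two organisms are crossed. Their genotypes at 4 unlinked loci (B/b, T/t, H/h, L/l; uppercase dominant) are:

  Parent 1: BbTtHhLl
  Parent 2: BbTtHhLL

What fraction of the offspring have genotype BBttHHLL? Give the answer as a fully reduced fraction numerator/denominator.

P(BBttHHLL) = 1/128

BbTtHhLl gametes: BTHL×1, BTHl×1, BThL×1, BThl×1, BtHL×1, BtHl×1, BthL×1, Bthl×1, bTHL×1, bTHl×1, bThL×1, bThl×1, btHL×1, btHl×1, bthL×1, bthl×1
BbTtHhLL gametes: BTHL×2, BThL×2, BtHL×2, BthL×2, bTHL×2, bThL×2, btHL×2, bthL×2
BbTtHhLl×BbTtHhLL grid (16·16=256): BBTTHHLL=2 BBTTHHLl=2 BBTTHhLL=4 BBTTHhLl=4 BBTThhLL=2 BBTThhLl=2 BBTtHHLL=4 BBTtHHLl=4 BBTtHhLL=8 BBTtHhLl=8 BBTthhLL=4 BBTthhLl=4 BBttHHLL=2 BBttHHLl=2 BBttHhLL=4 BBttHhLl=4 BBtthhLL=2 BBtthhLl=2 BbTTHHLL=4 BbTTHHLl=4 BbTTHhLL=8 BbTTHhLl=8 BbTThhLL=4 BbTThhLl=4 BbTtHHLL=8 BbTtHHLl=8 BbTtHhLL=16 BbTtHhLl=16 BbTthhLL=8 BbTthhLl=8 BbttHHLL=4 BbttHHLl=4 BbttHhLL=8 BbttHhLl=8 BbtthhLL=4 BbtthhLl=4 bbTTHHLL=2 bbTTHHLl=2 bbTTHhLL=4 bbTTHhLl=4 bbTThhLL=2 bbTThhLl=2 bbTtHHLL=4 bbTtHHLl=4 bbTtHhLL=8 bbTtHhLl=8 bbTthhLL=4 bbTthhLl=4 bbttHHLL=2 bbttHHLl=2 bbttHhLL=4 bbttHhLl=4 bbtthhLL=2 bbtthhLl=2
BBttHHLL hits 2/256; gcd=2; 2÷2/256÷2 = 1/128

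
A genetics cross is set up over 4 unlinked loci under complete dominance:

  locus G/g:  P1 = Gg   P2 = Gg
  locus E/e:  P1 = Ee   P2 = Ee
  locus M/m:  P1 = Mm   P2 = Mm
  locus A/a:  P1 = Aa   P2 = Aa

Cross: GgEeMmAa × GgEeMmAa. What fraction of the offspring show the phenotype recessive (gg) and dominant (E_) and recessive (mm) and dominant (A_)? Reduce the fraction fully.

P(gg E_ mm A_) = 9/256

GgEeMmAa gametes: GEMA×1, GEMa×1, GEmA×1, GEma×1, GeMA×1, GeMa×1, GemA×1, Gema×1, gEMA×1, gEMa×1, gEmA×1, gEma×1, geMA×1, geMa×1, gemA×1, gema×1
GgEeMmAa gametes: GEMA×1, GEMa×1, GEmA×1, GEma×1, GeMA×1, GeMa×1, GemA×1, Gema×1, gEMA×1, gEMa×1, gEmA×1, gEma×1, geMA×1, geMa×1, gemA×1, gema×1
GgEeMmAa×GgEeMmAa grid (16·16=256): GGEEMMAA=1 GGEEMMAa=2 GGEEMMaa=1 GGEEMmAA=2 GGEEMmAa=4 GGEEMmaa=2 GGEEmmAA=1 GGEEmmAa=2 GGEEmmaa=1 GGEeMMAA=2 GGEeMMAa=4 GGEeMMaa=2 GGEeMmAA=4 GGEeMmAa=8 GGEeMmaa=4 GGEemmAA=2 GGEemmAa=4 GGEemmaa=2 GGeeMMAA=1 GGeeMMAa=2 GGeeMMaa=1 GGeeMmAA=2 GGeeMmAa=4 GGeeMmaa=2 GGeemmAA=1 GGeemmAa=2 GGeemmaa=1 GgEEMMAA=2 GgEEMMAa=4 GgEEMMaa=2 GgEEMmAA=4 GgEEMmAa=8 GgEEMmaa=4 GgEEmmAA=2 GgEEmmAa=4 GgEEmmaa=2 GgEeMMAA=4 GgEeMMAa=8 GgEeMMaa=4 GgEeMmAA=8 GgEeMmAa=16 GgEeMmaa=8 GgEemmAA=4 GgEemmAa=8 GgEemmaa=4 GgeeMMAA=2 GgeeMMAa=4 GgeeMMaa=2 GgeeMmAA=4 GgeeMmAa=8 GgeeMmaa=4 GgeemmAA=2 GgeemmAa=4 Ggeemmaa=2 ggEEMMAA=1 ggEEMMAa=2 ggEEMMaa=1 ggEEMmAA=2 ggEEMmAa=4 ggEEMmaa=2 ggEEmmAA=1 ggEEmmAa=2 ggEEmmaa=1 ggEeMMAA=2 ggEeMMAa=4 ggEeMMaa=2 ggEeMmAA=4 ggEeMmAa=8 ggEeMmaa=4 ggEemmAA=2 ggEemmAa=4 ggEemmaa=2 ggeeMMAA=1 ggeeMMAa=2 ggeeMMaa=1 ggeeMmAA=2 ggeeMmAa=4 ggeeMmaa=2 ggeemmAA=1 ggeemmAa=2 ggeemmaa=1
gg E_ mm A_ hits 9/256; gcd=1; 9÷1/256÷1 = 9/256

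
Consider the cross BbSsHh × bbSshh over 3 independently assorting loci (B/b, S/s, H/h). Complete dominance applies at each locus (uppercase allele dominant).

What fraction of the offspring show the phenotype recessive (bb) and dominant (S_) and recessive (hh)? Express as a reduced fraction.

P(bb S_ hh) = 3/16

BbSsHh gametes: BSH×1, BSh×1, BsH×1, Bsh×1, bSH×1, bSh×1, bsH×1, bsh×1
bbSshh gametes: bSh×4, bsh×4
BbSsHh×bbSshh grid (8·8=64): BbSSHh=4 BbSShh=4 BbSsHh=8 BbSshh=8 BbssHh=4 Bbsshh=4 bbSSHh=4 bbSShh=4 bbSsHh=8 bbSshh=8 bbssHh=4 bbsshh=4
bb S_ hh hits 12/64; gcd=4; 12÷4/64÷4 = 3/16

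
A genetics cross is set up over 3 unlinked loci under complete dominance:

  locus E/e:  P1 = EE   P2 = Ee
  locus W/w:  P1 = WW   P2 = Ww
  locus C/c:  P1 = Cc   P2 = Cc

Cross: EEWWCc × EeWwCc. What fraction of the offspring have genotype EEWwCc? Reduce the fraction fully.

P(EEWwCc) = 1/8

EEWWCc gametes: EWC×4, EWc×4
EeWwCc gametes: EWC×1, EWc×1, EwC×1, Ewc×1, eWC×1, eWc×1, ewC×1, ewc×1
EEWWCc×EeWwCc grid (8·8=64): EEWWCC=4 EEWWCc=8 EEWWcc=4 EEWwCC=4 EEWwCc=8 EEWwcc=4 EeWWCC=4 EeWWCc=8 EeWWcc=4 EeWwCC=4 EeWwCc=8 EeWwcc=4
EEWwCc hits 8/64; gcd=8; 8÷8/64÷8 = 1/8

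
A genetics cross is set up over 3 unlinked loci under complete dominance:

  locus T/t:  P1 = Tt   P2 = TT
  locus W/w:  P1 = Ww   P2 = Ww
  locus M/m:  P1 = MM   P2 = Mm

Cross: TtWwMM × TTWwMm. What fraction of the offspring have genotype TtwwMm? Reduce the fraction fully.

P(TtwwMm) = 1/16

TtWwMM gametes: TWM×2, TwM×2, tWM×2, twM×2
TTWwMm gametes: TWM×2, TWm×2, TwM×2, Twm×2
TtWwMM×TTWwMm grid (8·8=64): TTWWMM=4 TTWWMm=4 TTWwMM=8 TTWwMm=8 TTwwMM=4 TTwwMm=4 TtWWMM=4 TtWWMm=4 TtWwMM=8 TtWwMm=8 TtwwMM=4 TtwwMm=4
TtwwMm hits 4/64; gcd=4; 4÷4/64÷4 = 1/16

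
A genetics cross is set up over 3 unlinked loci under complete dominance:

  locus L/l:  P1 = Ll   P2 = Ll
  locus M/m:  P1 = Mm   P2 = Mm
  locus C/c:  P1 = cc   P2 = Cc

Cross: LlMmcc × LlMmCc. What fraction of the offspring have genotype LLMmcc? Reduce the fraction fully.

P(LLMmcc) = 1/16

LlMmcc gametes: LMc×2, Lmc×2, lMc×2, lmc×2
LlMmCc gametes: LMC×1, LMc×1, LmC×1, Lmc×1, lMC×1, lMc×1, lmC×1, lmc×1
LlMmcc×LlMmCc grid (8·8=64): LLMMCc=2 LLMMcc=2 LLMmCc=4 LLMmcc=4 LLmmCc=2 LLmmcc=2 LlMMCc=4 LlMMcc=4 LlMmCc=8 LlMmcc=8 LlmmCc=4 Llmmcc=4 llMMCc=2 llMMcc=2 llMmCc=4 llMmcc=4 llmmCc=2 llmmcc=2
LLMmcc hits 4/64; gcd=4; 4÷4/64÷4 = 1/16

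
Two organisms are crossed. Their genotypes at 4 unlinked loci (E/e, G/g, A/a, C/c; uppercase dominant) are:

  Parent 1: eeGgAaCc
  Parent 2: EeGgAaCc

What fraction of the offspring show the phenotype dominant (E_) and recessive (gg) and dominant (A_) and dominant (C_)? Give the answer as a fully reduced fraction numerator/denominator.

P(E_ gg A_ C_) = 9/128

eeGgAaCc gametes: eGAC×2, eGAc×2, eGaC×2, eGac×2, egAC×2, egAc×2, egaC×2, egac×2
EeGgAaCc gametes: EGAC×1, EGAc×1, EGaC×1, EGac×1, EgAC×1, EgAc×1, EgaC×1, Egac×1, eGAC×1, eGAc×1, eGaC×1, eGac×1, egAC×1, egAc×1, egaC×1, egac×1
eeGgAaCc×EeGgAaCc grid (16·16=256): EeGGAACC=2 EeGGAACc=4 EeGGAAcc=2 EeGGAaCC=4 EeGGAaCc=8 EeGGAacc=4 EeGGaaCC=2 EeGGaaCc=4 EeGGaacc=2 EeGgAACC=4 EeGgAACc=8 EeGgAAcc=4 EeGgAaCC=8 EeGgAaCc=16 EeGgAacc=8 EeGgaaCC=4 EeGgaaCc=8 EeGgaacc=4 EeggAACC=2 EeggAACc=4 EeggAAcc=2 EeggAaCC=4 EeggAaCc=8 EeggAacc=4 EeggaaCC=2 EeggaaCc=4 Eeggaacc=2 eeGGAACC=2 eeGGAACc=4 eeGGAAcc=2 eeGGAaCC=4 eeGGAaCc=8 eeGGAacc=4 eeGGaaCC=2 eeGGaaCc=4 eeGGaacc=2 eeGgAACC=4 eeGgAACc=8 eeGgAAcc=4 eeGgAaCC=8 eeGgAaCc=16 eeGgAacc=8 eeGgaaCC=4 eeGgaaCc=8 eeGgaacc=4 eeggAACC=2 eeggAACc=4 eeggAAcc=2 eeggAaCC=4 eeggAaCc=8 eeggAacc=4 eeggaaCC=2 eeggaaCc=4 eeggaacc=2
E_ gg A_ C_ hits 18/256; gcd=2; 18÷2/256÷2 = 9/128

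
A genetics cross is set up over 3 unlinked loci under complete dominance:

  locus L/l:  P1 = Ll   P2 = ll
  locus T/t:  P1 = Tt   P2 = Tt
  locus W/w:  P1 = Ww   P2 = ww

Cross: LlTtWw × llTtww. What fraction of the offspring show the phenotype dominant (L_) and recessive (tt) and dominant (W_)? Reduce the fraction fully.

P(L_ tt W_) = 1/16

LlTtWw gametes: LTW×1, LTw×1, LtW×1, Ltw×1, lTW×1, lTw×1, ltW×1, ltw×1
llTtww gametes: lTw×4, ltw×4
LlTtWw×llTtww grid (8·8=64): LlTTWw=4 LlTTww=4 LlTtWw=8 LlTtww=8 LlttWw=4 Llttww=4 llTTWw=4 llTTww=4 llTtWw=8 llTtww=8 llttWw=4 llttww=4
L_ tt W_ hits 4/64; gcd=4; 4÷4/64÷4 = 1/16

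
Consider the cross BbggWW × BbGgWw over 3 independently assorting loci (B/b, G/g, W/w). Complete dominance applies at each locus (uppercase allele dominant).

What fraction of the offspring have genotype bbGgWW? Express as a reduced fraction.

BbggWW gametes: BgW×4, bgW×4
BbGgWw gametes: BGW×1, BGw×1, BgW×1, Bgw×1, bGW×1, bGw×1, bgW×1, bgw×1
BbggWW×BbGgWw grid (8·8=64): BBGgWW=4 BBGgWw=4 BBggWW=4 BBggWw=4 BbGgWW=8 BbGgWw=8 BbggWW=8 BbggWw=8 bbGgWW=4 bbGgWw=4 bbggWW=4 bbggWw=4
bbGgWW hits 4/64; gcd=4; 4÷4/64÷4 = 1/16

P(bbGgWW) = 1/16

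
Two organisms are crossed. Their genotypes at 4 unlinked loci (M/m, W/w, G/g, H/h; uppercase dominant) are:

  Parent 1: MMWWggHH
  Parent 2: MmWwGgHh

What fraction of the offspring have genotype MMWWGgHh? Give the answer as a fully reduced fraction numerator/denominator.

P(MMWWGgHh) = 1/16

MMWWggHH gametes: MWgH×16
MmWwGgHh gametes: MWGH×1, MWGh×1, MWgH×1, MWgh×1, MwGH×1, MwGh×1, MwgH×1, Mwgh×1, mWGH×1, mWGh×1, mWgH×1, mWgh×1, mwGH×1, mwGh×1, mwgH×1, mwgh×1
MMWWggHH×MmWwGgHh grid (16·16=256): MMWWGgHH=16 MMWWGgHh=16 MMWWggHH=16 MMWWggHh=16 MMWwGgHH=16 MMWwGgHh=16 MMWwggHH=16 MMWwggHh=16 MmWWGgHH=16 MmWWGgHh=16 MmWWggHH=16 MmWWggHh=16 MmWwGgHH=16 MmWwGgHh=16 MmWwggHH=16 MmWwggHh=16
MMWWGgHh hits 16/256; gcd=16; 16÷16/256÷16 = 1/16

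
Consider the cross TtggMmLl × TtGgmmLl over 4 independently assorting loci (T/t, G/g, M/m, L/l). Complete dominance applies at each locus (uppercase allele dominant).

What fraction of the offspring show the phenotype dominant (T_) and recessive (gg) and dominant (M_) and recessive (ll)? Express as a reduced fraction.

P(T_ gg M_ ll) = 3/64

TtggMmLl gametes: TgML×2, TgMl×2, TgmL×2, Tgml×2, tgML×2, tgMl×2, tgmL×2, tgml×2
TtGgmmLl gametes: TGmL×2, TGml×2, TgmL×2, Tgml×2, tGmL×2, tGml×2, tgmL×2, tgml×2
TtggMmLl×TtGgmmLl grid (16·16=256): TTGgMmLL=4 TTGgMmLl=8 TTGgMmll=4 TTGgmmLL=4 TTGgmmLl=8 TTGgmmll=4 TTggMmLL=4 TTggMmLl=8 TTggMmll=4 TTggmmLL=4 TTggmmLl=8 TTggmmll=4 TtGgMmLL=8 TtGgMmLl=16 TtGgMmll=8 TtGgmmLL=8 TtGgmmLl=16 TtGgmmll=8 TtggMmLL=8 TtggMmLl=16 TtggMmll=8 TtggmmLL=8 TtggmmLl=16 Ttggmmll=8 ttGgMmLL=4 ttGgMmLl=8 ttGgMmll=4 ttGgmmLL=4 ttGgmmLl=8 ttGgmmll=4 ttggMmLL=4 ttggMmLl=8 ttggMmll=4 ttggmmLL=4 ttggmmLl=8 ttggmmll=4
T_ gg M_ ll hits 12/256; gcd=4; 12÷4/256÷4 = 3/64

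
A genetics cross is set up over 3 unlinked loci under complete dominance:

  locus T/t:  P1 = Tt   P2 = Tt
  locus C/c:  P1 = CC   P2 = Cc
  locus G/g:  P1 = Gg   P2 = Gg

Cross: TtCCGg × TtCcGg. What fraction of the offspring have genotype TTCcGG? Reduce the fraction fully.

TtCCGg gametes: TCG×2, TCg×2, tCG×2, tCg×2
TtCcGg gametes: TCG×1, TCg×1, TcG×1, Tcg×1, tCG×1, tCg×1, tcG×1, tcg×1
TtCCGg×TtCcGg grid (8·8=64): TTCCGG=2 TTCCGg=4 TTCCgg=2 TTCcGG=2 TTCcGg=4 TTCcgg=2 TtCCGG=4 TtCCGg=8 TtCCgg=4 TtCcGG=4 TtCcGg=8 TtCcgg=4 ttCCGG=2 ttCCGg=4 ttCCgg=2 ttCcGG=2 ttCcGg=4 ttCcgg=2
TTCcGG hits 2/64; gcd=2; 2÷2/64÷2 = 1/32

P(TTCcGG) = 1/32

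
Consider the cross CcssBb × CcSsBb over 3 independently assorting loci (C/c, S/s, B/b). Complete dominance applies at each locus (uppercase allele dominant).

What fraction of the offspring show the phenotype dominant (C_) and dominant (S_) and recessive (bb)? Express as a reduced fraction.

CcssBb gametes: CsB×2, Csb×2, csB×2, csb×2
CcSsBb gametes: CSB×1, CSb×1, CsB×1, Csb×1, cSB×1, cSb×1, csB×1, csb×1
CcssBb×CcSsBb grid (8·8=64): CCSsBB=2 CCSsBb=4 CCSsbb=2 CCssBB=2 CCssBb=4 CCssbb=2 CcSsBB=4 CcSsBb=8 CcSsbb=4 CcssBB=4 CcssBb=8 Ccssbb=4 ccSsBB=2 ccSsBb=4 ccSsbb=2 ccssBB=2 ccssBb=4 ccssbb=2
C_ S_ bb hits 6/64; gcd=2; 6÷2/64÷2 = 3/32

P(C_ S_ bb) = 3/32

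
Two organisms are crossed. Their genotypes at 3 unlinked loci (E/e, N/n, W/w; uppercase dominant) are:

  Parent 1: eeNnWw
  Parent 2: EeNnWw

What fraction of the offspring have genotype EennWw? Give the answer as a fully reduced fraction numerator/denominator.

eeNnWw gametes: eNW×2, eNw×2, enW×2, enw×2
EeNnWw gametes: ENW×1, ENw×1, EnW×1, Enw×1, eNW×1, eNw×1, enW×1, enw×1
eeNnWw×EeNnWw grid (8·8=64): EeNNWW=2 EeNNWw=4 EeNNww=2 EeNnWW=4 EeNnWw=8 EeNnww=4 EennWW=2 EennWw=4 Eennww=2 eeNNWW=2 eeNNWw=4 eeNNww=2 eeNnWW=4 eeNnWw=8 eeNnww=4 eennWW=2 eennWw=4 eennww=2
EennWw hits 4/64; gcd=4; 4÷4/64÷4 = 1/16

P(EennWw) = 1/16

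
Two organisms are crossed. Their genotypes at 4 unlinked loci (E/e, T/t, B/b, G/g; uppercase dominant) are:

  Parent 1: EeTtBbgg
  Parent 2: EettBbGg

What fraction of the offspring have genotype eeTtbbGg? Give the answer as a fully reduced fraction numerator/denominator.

EeTtBbgg gametes: ETBg×2, ETbg×2, EtBg×2, Etbg×2, eTBg×2, eTbg×2, etBg×2, etbg×2
EettBbGg gametes: EtBG×2, EtBg×2, EtbG×2, Etbg×2, etBG×2, etBg×2, etbG×2, etbg×2
EeTtBbgg×EettBbGg grid (16·16=256): EETtBBGg=4 EETtBBgg=4 EETtBbGg=8 EETtBbgg=8 EETtbbGg=4 EETtbbgg=4 EEttBBGg=4 EEttBBgg=4 EEttBbGg=8 EEttBbgg=8 EEttbbGg=4 EEttbbgg=4 EeTtBBGg=8 EeTtBBgg=8 EeTtBbGg=16 EeTtBbgg=16 EeTtbbGg=8 EeTtbbgg=8 EettBBGg=8 EettBBgg=8 EettBbGg=16 EettBbgg=16 EettbbGg=8 Eettbbgg=8 eeTtBBGg=4 eeTtBBgg=4 eeTtBbGg=8 eeTtBbgg=8 eeTtbbGg=4 eeTtbbgg=4 eettBBGg=4 eettBBgg=4 eettBbGg=8 eettBbgg=8 eettbbGg=4 eettbbgg=4
eeTtbbGg hits 4/256; gcd=4; 4÷4/256÷4 = 1/64

P(eeTtbbGg) = 1/64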